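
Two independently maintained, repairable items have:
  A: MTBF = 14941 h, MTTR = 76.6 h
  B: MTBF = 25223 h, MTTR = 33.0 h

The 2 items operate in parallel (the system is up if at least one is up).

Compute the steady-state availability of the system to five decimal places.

0.99999

A(A) = MTBF/(MTBF+MTTR) = 14941/(14941+76.6) = 0.994899
A(B) = MTBF/(MTBF+MTTR) = 25223/(25223+33.0) = 0.998693
Parallel availability: 1 − (1 − 0.994899)(1 − 0.998693) = 0.99999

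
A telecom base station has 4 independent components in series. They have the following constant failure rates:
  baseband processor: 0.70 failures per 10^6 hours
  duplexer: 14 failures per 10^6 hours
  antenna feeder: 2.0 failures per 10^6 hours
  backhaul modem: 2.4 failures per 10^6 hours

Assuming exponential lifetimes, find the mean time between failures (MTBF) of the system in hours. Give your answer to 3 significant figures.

52400

Series of exponential components: λ_sys = Σ λ_i
λ_sys = 0.00000070 + 0.000014 + 0.0000020 + 0.0000024 = 1.9100e-05 /h
MTBF = 1 / λ_sys = 52400 h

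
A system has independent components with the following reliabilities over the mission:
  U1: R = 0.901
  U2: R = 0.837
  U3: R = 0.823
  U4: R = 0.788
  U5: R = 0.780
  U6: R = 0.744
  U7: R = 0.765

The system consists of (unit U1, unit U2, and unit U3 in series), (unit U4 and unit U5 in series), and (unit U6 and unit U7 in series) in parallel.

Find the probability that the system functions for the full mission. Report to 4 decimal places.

0.9370

Series (U1, U2, and U3): 0.901000 × 0.837000 × 0.823000 = 0.620655
Series (U4 and U5): 0.788000 × 0.780000 = 0.614640
Series (U6 and U7): 0.744000 × 0.765000 = 0.569160
Parallel ([0.620655], [0.614640], and [0.569160]): 1 − (1 − 0.620655)(1 − 0.614640)(1 − 0.569160) = 0.9370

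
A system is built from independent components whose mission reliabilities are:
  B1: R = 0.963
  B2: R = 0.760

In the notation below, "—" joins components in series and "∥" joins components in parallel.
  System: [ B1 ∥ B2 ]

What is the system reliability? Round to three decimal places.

Parallel (B1 and B2): 1 − (1 − 0.96300)(1 − 0.76000) = 0.991

0.991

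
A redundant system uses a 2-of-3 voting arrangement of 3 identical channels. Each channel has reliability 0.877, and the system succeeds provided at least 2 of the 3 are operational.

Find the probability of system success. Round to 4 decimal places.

R = Σ_{i=2}^{3} C(3,i) p^i (1−p)^{3−i} with p = 0.877
C(3,2)·0.877^2·0.123^1 = 0.283809
C(3,3)·0.877^3·0.123^0 = 0.674526
Sum = 0.9583

0.9583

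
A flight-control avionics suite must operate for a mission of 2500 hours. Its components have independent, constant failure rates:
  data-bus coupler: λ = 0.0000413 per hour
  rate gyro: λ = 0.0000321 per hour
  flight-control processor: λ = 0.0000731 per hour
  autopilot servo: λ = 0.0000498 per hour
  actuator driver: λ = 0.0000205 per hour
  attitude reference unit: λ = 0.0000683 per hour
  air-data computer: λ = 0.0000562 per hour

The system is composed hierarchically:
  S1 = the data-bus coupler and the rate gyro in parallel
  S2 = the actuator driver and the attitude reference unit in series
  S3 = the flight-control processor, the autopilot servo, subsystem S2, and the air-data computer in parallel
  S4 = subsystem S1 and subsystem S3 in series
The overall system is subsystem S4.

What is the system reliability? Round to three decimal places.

R(data-bus coupler) = exp(−0.0000413 × 2500) = 0.90190
R(rate gyro) = exp(−0.0000321 × 2500) = 0.92289
R(flight-control processor) = exp(−0.0000731 × 2500) = 0.83298
R(autopilot servo) = exp(−0.0000498 × 2500) = 0.88294
R(actuator driver) = exp(−0.0000205 × 2500) = 0.95004
R(attitude reference unit) = exp(−0.0000683 × 2500) = 0.84303
R(air-data computer) = exp(−0.0000562 × 2500) = 0.86892
Parallel (data-bus coupler and rate gyro): 1 − (1 − 0.90190)(1 − 0.92289) = 0.99244
Series (actuator driver and attitude reference unit): 0.95004 × 0.84303 = 0.80091
Parallel (flight-control processor, autopilot servo, [0.80091], and air-data computer): 1 − (1 − 0.83298)(1 − 0.88294)(1 − 0.80091)(1 − 0.86892) = 0.99949
Series ([0.99244] and [0.99949]): 0.99244 × 0.99949 = 0.992

0.992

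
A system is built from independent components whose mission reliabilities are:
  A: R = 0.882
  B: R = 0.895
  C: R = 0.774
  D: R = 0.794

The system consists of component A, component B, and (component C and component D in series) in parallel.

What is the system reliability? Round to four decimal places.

0.9952

Series (C and D): 0.774000 × 0.794000 = 0.614556
Parallel (A, B, and [0.614556]): 1 − (1 − 0.882000)(1 − 0.895000)(1 − 0.614556) = 0.9952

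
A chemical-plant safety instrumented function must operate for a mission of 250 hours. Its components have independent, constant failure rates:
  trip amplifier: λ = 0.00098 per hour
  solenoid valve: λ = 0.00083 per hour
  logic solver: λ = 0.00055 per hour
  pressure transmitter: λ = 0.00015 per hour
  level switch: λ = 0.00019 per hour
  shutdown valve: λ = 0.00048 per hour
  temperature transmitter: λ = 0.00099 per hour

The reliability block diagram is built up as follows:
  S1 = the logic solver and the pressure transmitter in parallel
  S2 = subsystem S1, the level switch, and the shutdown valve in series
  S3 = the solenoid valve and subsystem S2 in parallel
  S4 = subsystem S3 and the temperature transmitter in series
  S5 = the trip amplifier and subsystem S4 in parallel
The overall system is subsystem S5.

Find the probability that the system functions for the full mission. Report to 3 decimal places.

R(trip amplifier) = exp(−0.00098 × 250) = 0.78270
R(solenoid valve) = exp(−0.00083 × 250) = 0.81261
R(logic solver) = exp(−0.00055 × 250) = 0.87153
R(pressure transmitter) = exp(−0.00015 × 250) = 0.96319
R(level switch) = exp(−0.00019 × 250) = 0.95361
R(shutdown valve) = exp(−0.00048 × 250) = 0.88692
R(temperature transmitter) = exp(−0.00099 × 250) = 0.78075
Parallel (logic solver and pressure transmitter): 1 − (1 − 0.87153)(1 − 0.96319) = 0.99527
Series ([0.99527], level switch, and shutdown valve): 0.99527 × 0.95361 × 0.88692 = 0.84178
Parallel (solenoid valve and [0.84178]): 1 − (1 − 0.81261)(1 − 0.84178) = 0.97035
Series ([0.97035] and temperature transmitter): 0.97035 × 0.78075 = 0.75760
Parallel (trip amplifier and [0.75760]): 1 − (1 − 0.78270)(1 − 0.75760) = 0.947

0.947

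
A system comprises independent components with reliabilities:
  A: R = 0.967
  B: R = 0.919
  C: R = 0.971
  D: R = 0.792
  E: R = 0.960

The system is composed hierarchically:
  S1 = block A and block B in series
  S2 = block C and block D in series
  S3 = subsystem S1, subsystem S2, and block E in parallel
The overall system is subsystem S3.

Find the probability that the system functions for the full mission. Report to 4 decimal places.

Series (A and B): 0.967000 × 0.919000 = 0.888673
Series (C and D): 0.971000 × 0.792000 = 0.769032
Parallel ([0.888673], [0.769032], and E): 1 − (1 − 0.888673)(1 − 0.769032)(1 − 0.960000) = 0.9990

0.9990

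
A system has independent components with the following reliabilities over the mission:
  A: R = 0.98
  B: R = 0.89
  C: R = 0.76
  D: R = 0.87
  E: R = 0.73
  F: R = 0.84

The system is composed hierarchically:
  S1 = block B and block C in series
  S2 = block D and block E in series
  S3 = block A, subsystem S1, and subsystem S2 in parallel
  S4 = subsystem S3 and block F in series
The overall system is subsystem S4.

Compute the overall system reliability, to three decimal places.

0.838

Series (B and C): 0.89000 × 0.76000 = 0.67640
Series (D and E): 0.87000 × 0.73000 = 0.63510
Parallel (A, [0.67640], and [0.63510]): 1 − (1 − 0.98000)(1 − 0.67640)(1 − 0.63510) = 0.99764
Series ([0.99764] and F): 0.99764 × 0.84000 = 0.838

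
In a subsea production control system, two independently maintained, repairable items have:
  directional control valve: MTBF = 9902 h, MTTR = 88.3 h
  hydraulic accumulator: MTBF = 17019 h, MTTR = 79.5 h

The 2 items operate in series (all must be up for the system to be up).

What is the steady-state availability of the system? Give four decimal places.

A(directional control valve) = MTBF/(MTBF+MTTR) = 9902/(9902+88.3) = 0.991161
A(hydraulic accumulator) = MTBF/(MTBF+MTTR) = 17019/(17019+79.5) = 0.995350
Series availability: 0.991161 × 0.995350 = 0.9866

0.9866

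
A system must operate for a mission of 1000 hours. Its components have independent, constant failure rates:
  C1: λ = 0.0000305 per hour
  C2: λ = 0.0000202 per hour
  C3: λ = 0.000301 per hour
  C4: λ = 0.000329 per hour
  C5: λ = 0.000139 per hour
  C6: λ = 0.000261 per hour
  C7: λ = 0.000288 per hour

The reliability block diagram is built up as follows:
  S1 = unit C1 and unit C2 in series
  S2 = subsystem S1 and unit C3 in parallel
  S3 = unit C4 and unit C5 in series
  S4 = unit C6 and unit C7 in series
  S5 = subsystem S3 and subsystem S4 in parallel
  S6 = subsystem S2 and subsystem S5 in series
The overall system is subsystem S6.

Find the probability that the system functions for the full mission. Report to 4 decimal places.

0.8313

R(C1) = exp(−0.0000305 × 1000) = 0.969960
R(C2) = exp(−0.0000202 × 1000) = 0.980003
R(C3) = exp(−0.000301 × 1000) = 0.740078
R(C4) = exp(−0.000329 × 1000) = 0.719643
R(C5) = exp(−0.000139 × 1000) = 0.870228
R(C6) = exp(−0.000261 × 1000) = 0.770281
R(C7) = exp(−0.000288 × 1000) = 0.749762
Series (C1 and C2): 0.969960 × 0.980003 = 0.950564
Parallel ([0.950564] and C3): 1 − (1 − 0.950564)(1 − 0.740078) = 0.987150
Series (C4 and C5): 0.719643 × 0.870228 = 0.626253
Series (C6 and C7): 0.770281 × 0.749762 = 0.577527
Parallel ([0.626253] and [0.577527]): 1 − (1 − 0.626253)(1 − 0.577527) = 0.842102
Series ([0.987150] and [0.842102]): 0.987150 × 0.842102 = 0.8313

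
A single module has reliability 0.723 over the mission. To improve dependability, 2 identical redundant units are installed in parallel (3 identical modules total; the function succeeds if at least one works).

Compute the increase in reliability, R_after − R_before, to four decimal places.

R_before = 0.723
R_after = 1 − (1 − 0.723)^3 = 0.9787
ΔR = 0.9787 − 0.723 = 0.2557

0.2557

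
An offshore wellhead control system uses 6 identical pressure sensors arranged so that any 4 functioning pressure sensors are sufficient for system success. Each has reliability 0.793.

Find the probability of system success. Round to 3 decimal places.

0.892

R = Σ_{i=4}^{6} C(6,i) p^i (1−p)^{6−i} with p = 0.793
C(6,4)·0.793^4·0.207^2 = 0.25417
C(6,5)·0.793^5·0.207^1 = 0.38948
C(6,6)·0.793^6·0.207^0 = 0.24868
Sum = 0.892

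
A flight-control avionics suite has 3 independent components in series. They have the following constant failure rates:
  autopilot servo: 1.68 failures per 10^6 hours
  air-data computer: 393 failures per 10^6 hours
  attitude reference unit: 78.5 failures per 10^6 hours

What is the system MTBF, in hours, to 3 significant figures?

2110

Series of exponential components: λ_sys = Σ λ_i
λ_sys = 0.00000168 + 0.000393 + 0.0000785 = 4.7318e-04 /h
MTBF = 1 / λ_sys = 2110 h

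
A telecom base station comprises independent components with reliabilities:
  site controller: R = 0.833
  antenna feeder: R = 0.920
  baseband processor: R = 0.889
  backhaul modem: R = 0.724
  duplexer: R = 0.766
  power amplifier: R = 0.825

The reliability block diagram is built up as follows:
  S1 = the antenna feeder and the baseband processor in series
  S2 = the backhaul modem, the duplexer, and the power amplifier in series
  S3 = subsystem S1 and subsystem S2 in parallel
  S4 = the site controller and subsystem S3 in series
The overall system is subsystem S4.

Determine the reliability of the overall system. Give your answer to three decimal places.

Series (antenna feeder and baseband processor): 0.92000 × 0.88900 = 0.81788
Series (backhaul modem, duplexer, and power amplifier): 0.72400 × 0.76600 × 0.82500 = 0.45753
Parallel ([0.81788] and [0.45753]): 1 − (1 − 0.81788)(1 − 0.45753) = 0.90121
Series (site controller and [0.90121]): 0.83300 × 0.90121 = 0.751

0.751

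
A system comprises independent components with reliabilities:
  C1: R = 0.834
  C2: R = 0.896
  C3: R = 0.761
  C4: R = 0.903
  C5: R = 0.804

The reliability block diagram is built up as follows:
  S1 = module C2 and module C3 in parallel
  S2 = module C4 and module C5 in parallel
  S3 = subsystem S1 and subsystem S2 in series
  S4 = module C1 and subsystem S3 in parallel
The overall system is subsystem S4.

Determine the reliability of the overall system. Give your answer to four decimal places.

0.9928

Parallel (C2 and C3): 1 − (1 − 0.896000)(1 − 0.761000) = 0.975144
Parallel (C4 and C5): 1 − (1 − 0.903000)(1 − 0.804000) = 0.980988
Series ([0.975144] and [0.980988]): 0.975144 × 0.980988 = 0.956605
Parallel (C1 and [0.956605]): 1 − (1 − 0.834000)(1 − 0.956605) = 0.9928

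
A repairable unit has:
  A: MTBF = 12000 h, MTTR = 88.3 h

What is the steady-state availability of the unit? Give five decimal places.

0.99270

A(A) = MTBF/(MTBF+MTTR) = 12000/(12000+88.3) = 0.99270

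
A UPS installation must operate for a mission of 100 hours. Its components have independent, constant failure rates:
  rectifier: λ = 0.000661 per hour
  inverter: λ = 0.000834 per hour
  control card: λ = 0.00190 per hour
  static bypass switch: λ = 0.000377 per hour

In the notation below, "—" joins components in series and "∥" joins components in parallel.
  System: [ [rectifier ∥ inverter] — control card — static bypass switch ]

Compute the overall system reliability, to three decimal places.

R(rectifier) = exp(−0.000661 × 100) = 0.93604
R(inverter) = exp(−0.000834 × 100) = 0.91998
R(control card) = exp(−0.00190 × 100) = 0.82696
R(static bypass switch) = exp(−0.000377 × 100) = 0.96300
Parallel (rectifier and inverter): 1 − (1 − 0.93604)(1 − 0.91998) = 0.99488
Series ([0.99488], control card, and static bypass switch): 0.99488 × 0.82696 × 0.96300 = 0.792

0.792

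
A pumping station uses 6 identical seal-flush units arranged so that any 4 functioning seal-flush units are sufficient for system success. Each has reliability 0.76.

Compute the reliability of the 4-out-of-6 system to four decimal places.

R = Σ_{i=4}^{6} C(6,i) p^i (1−p)^{6−i} with p = 0.76
C(6,4)·0.76^4·0.24^2 = 0.288249
C(6,5)·0.76^5·0.24^1 = 0.365116
C(6,6)·0.76^6·0.24^0 = 0.192700
Sum = 0.8461

0.8461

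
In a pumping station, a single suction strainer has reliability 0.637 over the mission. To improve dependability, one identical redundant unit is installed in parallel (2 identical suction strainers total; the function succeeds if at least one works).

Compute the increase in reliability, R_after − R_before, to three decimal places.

0.231

R_before = 0.637
R_after = 1 − (1 − 0.637)^2 = 0.868
ΔR = 0.868 − 0.637 = 0.231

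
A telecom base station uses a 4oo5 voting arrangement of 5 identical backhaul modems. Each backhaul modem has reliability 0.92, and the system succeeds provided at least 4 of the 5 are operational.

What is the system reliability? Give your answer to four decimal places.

R = Σ_{i=4}^{5} C(5,i) p^i (1−p)^{5−i} with p = 0.92
C(5,4)·0.92^4·0.08^1 = 0.286557
C(5,5)·0.92^5·0.08^0 = 0.659082
Sum = 0.9456

0.9456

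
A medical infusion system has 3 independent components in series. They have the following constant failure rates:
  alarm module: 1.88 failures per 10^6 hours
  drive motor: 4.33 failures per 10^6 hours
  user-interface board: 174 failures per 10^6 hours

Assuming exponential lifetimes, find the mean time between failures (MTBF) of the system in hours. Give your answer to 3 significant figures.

Series of exponential components: λ_sys = Σ λ_i
λ_sys = 0.00000188 + 0.00000433 + 0.000174 = 1.8021e-04 /h
MTBF = 1 / λ_sys = 5550 h

5550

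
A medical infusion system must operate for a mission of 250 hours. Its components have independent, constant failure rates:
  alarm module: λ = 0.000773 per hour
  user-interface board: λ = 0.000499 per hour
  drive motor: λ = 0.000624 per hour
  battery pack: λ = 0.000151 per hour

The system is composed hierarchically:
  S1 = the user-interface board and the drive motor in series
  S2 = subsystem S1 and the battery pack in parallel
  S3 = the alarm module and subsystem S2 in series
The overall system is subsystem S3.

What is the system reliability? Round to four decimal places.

0.8168

R(alarm module) = exp(−0.000773 × 250) = 0.824276
R(user-interface board) = exp(−0.000499 × 250) = 0.882718
R(drive motor) = exp(−0.000624 × 250) = 0.855559
R(battery pack) = exp(−0.000151 × 250) = 0.962954
Series (user-interface board and drive motor): 0.882718 × 0.855559 = 0.755217
Parallel ([0.755217] and battery pack): 1 − (1 − 0.755217)(1 − 0.962954) = 0.990932
Series (alarm module and [0.990932]): 0.824276 × 0.990932 = 0.8168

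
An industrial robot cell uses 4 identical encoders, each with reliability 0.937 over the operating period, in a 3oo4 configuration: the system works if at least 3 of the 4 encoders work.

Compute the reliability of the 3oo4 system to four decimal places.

R = Σ_{i=3}^{4} C(4,i) p^i (1−p)^{4−i} with p = 0.937
C(4,3)·0.937^3·0.063^1 = 0.207310
C(4,4)·0.937^4·0.063^0 = 0.770830
Sum = 0.9781

0.9781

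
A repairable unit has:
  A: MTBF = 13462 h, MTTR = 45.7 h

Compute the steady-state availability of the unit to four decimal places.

A(A) = MTBF/(MTBF+MTTR) = 13462/(13462+45.7) = 0.9966

0.9966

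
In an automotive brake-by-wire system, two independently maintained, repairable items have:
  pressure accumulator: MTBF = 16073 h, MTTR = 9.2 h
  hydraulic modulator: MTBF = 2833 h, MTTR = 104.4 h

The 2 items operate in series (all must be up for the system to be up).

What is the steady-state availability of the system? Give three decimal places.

0.964

A(pressure accumulator) = MTBF/(MTBF+MTTR) = 16073/(16073+9.2) = 0.999428
A(hydraulic modulator) = MTBF/(MTBF+MTTR) = 2833/(2833+104.4) = 0.964458
Series availability: 0.999428 × 0.964458 = 0.964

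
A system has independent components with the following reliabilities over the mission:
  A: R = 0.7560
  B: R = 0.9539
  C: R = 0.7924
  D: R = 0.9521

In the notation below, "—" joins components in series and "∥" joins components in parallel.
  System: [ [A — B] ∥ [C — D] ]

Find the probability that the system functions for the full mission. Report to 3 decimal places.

Series (A and B): 0.75600 × 0.95390 = 0.72115
Series (C and D): 0.79240 × 0.95210 = 0.75444
Parallel ([0.72115] and [0.75444]): 1 − (1 − 0.72115)(1 − 0.75444) = 0.932

0.932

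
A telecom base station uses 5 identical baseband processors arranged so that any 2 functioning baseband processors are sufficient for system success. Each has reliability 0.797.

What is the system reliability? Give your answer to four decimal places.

0.9929

R = Σ_{i=2}^{5} C(5,i) p^i (1−p)^{5−i} with p = 0.797
C(5,2)·0.797^2·0.203^3 = 0.053138
C(5,3)·0.797^3·0.203^2 = 0.208625
C(5,4)·0.797^4·0.203^1 = 0.409543
C(5,5)·0.797^5·0.203^0 = 0.321582
Sum = 0.9929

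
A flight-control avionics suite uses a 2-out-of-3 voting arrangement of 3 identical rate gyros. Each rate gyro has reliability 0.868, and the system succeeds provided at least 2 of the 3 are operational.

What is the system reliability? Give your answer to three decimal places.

0.952

R = Σ_{i=2}^{3} C(3,i) p^i (1−p)^{3−i} with p = 0.868
C(3,2)·0.868^2·0.132^1 = 0.29836
C(3,3)·0.868^3·0.132^0 = 0.65397
Sum = 0.952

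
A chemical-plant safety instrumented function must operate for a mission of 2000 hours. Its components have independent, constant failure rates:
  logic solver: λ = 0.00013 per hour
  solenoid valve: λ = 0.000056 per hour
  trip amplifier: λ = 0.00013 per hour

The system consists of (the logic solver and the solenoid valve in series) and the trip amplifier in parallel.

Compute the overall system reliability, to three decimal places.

0.929

R(logic solver) = exp(−0.00013 × 2000) = 0.77105
R(solenoid valve) = exp(−0.000056 × 2000) = 0.89404
R(trip amplifier) = exp(−0.00013 × 2000) = 0.77105
Series (logic solver and solenoid valve): 0.77105 × 0.89404 = 0.68935
Parallel ([0.68935] and trip amplifier): 1 − (1 − 0.68935)(1 − 0.77105) = 0.929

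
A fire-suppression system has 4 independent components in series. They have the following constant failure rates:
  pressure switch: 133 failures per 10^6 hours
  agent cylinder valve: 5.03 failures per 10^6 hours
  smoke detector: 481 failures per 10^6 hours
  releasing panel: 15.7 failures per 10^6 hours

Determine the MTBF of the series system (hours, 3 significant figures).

Series of exponential components: λ_sys = Σ λ_i
λ_sys = 0.000133 + 0.00000503 + 0.000481 + 0.0000157 = 6.3473e-04 /h
MTBF = 1 / λ_sys = 1580 h

1580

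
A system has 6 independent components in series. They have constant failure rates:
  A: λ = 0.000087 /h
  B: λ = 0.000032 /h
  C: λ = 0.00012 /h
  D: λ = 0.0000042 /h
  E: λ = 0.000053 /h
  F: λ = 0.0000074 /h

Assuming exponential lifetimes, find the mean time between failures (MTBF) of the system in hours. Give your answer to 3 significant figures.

3290

Series of exponential components: λ_sys = Σ λ_i
λ_sys = 0.000087 + 0.000032 + 0.00012 + 0.0000042 + 0.000053 + 0.0000074 = 3.0360e-04 /h
MTBF = 1 / λ_sys = 3290 h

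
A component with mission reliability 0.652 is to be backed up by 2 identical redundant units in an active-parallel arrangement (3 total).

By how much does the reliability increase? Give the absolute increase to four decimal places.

0.3059

R_before = 0.652
R_after = 1 − (1 − 0.652)^3 = 0.9579
ΔR = 0.9579 − 0.652 = 0.3059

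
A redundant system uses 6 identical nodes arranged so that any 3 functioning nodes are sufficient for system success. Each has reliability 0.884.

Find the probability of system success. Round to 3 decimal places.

0.998

R = Σ_{i=3}^{6} C(6,i) p^i (1−p)^{6−i} with p = 0.884
C(6,3)·0.884^3·0.116^3 = 0.02157
C(6,4)·0.884^4·0.116^2 = 0.12326
C(6,5)·0.884^5·0.116^1 = 0.37573
C(6,6)·0.884^6·0.116^0 = 0.47721
Sum = 0.998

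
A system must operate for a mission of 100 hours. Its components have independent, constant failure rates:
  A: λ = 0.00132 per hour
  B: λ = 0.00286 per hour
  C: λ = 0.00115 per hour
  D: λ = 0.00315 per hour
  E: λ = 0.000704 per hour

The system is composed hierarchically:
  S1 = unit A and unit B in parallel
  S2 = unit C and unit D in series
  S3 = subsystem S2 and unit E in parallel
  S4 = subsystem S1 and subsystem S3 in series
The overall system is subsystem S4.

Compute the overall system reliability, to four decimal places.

R(A) = exp(−0.00132 × 100) = 0.876341
R(B) = exp(−0.00286 × 100) = 0.751263
R(C) = exp(−0.00115 × 100) = 0.891366
R(D) = exp(−0.00315 × 100) = 0.729789
R(E) = exp(−0.000704 × 100) = 0.932021
Parallel (A and B): 1 − (1 − 0.876341)(1 − 0.751263) = 0.969241
Series (C and D): 0.891366 × 0.729789 = 0.650509
Parallel ([0.650509] and E): 1 − (1 − 0.650509)(1 − 0.932021) = 0.976242
Series ([0.969241] and [0.976242]): 0.969241 × 0.976242 = 0.9462

0.9462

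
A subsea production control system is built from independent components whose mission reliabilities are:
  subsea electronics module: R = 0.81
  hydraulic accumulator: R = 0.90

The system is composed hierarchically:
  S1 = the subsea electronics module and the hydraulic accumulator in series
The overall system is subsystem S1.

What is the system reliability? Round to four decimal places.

Series (subsea electronics module and hydraulic accumulator): 0.810000 × 0.900000 = 0.7290

0.7290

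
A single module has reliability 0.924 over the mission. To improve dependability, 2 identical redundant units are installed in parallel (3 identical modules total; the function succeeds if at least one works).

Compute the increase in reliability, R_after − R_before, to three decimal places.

0.076

R_before = 0.924
R_after = 1 − (1 − 0.924)^3 = 1.000
ΔR = 1.000 − 0.924 = 0.076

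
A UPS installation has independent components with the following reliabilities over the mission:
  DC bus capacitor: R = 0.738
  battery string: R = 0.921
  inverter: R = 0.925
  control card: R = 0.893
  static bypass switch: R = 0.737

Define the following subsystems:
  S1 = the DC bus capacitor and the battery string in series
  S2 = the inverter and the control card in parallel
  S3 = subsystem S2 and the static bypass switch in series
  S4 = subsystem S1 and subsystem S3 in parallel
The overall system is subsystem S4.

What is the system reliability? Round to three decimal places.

Series (DC bus capacitor and battery string): 0.73800 × 0.92100 = 0.67970
Parallel (inverter and control card): 1 − (1 − 0.92500)(1 − 0.89300) = 0.99198
Series ([0.99198] and static bypass switch): 0.99198 × 0.73700 = 0.73109
Parallel ([0.67970] and [0.73109]): 1 − (1 − 0.67970)(1 − 0.73109) = 0.914

0.914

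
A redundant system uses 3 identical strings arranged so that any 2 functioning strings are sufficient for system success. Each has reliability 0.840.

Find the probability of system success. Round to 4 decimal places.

0.9314

R = Σ_{i=2}^{3} C(3,i) p^i (1−p)^{3−i} with p = 0.840
C(3,2)·0.840^2·0.160^1 = 0.338688
C(3,3)·0.840^3·0.160^0 = 0.592704
Sum = 0.9314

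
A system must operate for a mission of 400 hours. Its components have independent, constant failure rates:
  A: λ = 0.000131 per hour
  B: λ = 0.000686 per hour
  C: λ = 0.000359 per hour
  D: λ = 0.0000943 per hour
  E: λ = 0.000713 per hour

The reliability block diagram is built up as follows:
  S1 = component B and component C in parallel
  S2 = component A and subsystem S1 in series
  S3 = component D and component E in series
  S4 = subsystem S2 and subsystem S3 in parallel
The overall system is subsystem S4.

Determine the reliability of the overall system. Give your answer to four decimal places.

0.9775

R(A) = exp(−0.000131 × 400) = 0.948949
R(B) = exp(−0.000686 × 400) = 0.760028
R(C) = exp(−0.000359 × 400) = 0.866234
R(D) = exp(−0.0000943 × 400) = 0.962983
R(E) = exp(−0.000713 × 400) = 0.751864
Parallel (B and C): 1 − (1 − 0.760028)(1 − 0.866234) = 0.967900
Series (A and [0.967900]): 0.948949 × 0.967900 = 0.918488
Series (D and E): 0.962983 × 0.751864 = 0.724032
Parallel ([0.918488] and [0.724032]): 1 − (1 − 0.918488)(1 − 0.724032) = 0.9775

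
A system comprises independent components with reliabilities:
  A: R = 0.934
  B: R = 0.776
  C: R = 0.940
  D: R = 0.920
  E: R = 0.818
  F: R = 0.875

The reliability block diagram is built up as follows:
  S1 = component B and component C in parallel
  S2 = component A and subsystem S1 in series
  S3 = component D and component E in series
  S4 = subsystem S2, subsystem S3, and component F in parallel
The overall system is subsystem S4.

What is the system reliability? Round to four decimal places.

Parallel (B and C): 1 − (1 − 0.776000)(1 − 0.940000) = 0.986560
Series (A and [0.986560]): 0.934000 × 0.986560 = 0.921447
Series (D and E): 0.920000 × 0.818000 = 0.752560
Parallel ([0.921447], [0.752560], and F): 1 − (1 − 0.921447)(1 − 0.752560)(1 − 0.875000) = 0.9976

0.9976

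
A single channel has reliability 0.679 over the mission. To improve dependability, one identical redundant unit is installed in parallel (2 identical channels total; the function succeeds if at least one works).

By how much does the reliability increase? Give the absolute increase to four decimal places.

0.2180

R_before = 0.679
R_after = 1 − (1 − 0.679)^2 = 0.8970
ΔR = 0.8970 − 0.679 = 0.2180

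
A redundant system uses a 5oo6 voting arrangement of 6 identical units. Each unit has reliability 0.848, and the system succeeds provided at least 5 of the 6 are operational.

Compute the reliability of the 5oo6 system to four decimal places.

R = Σ_{i=5}^{6} C(6,i) p^i (1−p)^{6−i} with p = 0.848
C(6,5)·0.848^5·0.152^1 = 0.399921
C(6,6)·0.848^6·0.152^0 = 0.371856
Sum = 0.7718

0.7718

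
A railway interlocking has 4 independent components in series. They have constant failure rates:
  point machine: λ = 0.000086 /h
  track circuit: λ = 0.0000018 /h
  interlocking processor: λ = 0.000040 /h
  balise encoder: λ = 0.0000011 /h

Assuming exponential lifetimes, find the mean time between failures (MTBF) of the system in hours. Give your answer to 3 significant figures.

Series of exponential components: λ_sys = Σ λ_i
λ_sys = 0.000086 + 0.0000018 + 0.000040 + 0.0000011 = 1.2890e-04 /h
MTBF = 1 / λ_sys = 7760 h

7760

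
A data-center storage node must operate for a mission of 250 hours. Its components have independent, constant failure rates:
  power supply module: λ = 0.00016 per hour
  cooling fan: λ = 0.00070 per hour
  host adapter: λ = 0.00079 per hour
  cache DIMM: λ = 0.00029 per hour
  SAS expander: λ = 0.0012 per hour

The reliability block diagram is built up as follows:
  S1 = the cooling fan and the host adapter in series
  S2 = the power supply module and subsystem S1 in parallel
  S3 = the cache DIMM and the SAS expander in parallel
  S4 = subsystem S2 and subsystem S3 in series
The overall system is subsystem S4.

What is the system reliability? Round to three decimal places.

R(power supply module) = exp(−0.00016 × 250) = 0.96079
R(cooling fan) = exp(−0.00070 × 250) = 0.83946
R(host adapter) = exp(−0.00079 × 250) = 0.82078
R(cache DIMM) = exp(−0.00029 × 250) = 0.93007
R(SAS expander) = exp(−0.0012 × 250) = 0.74082
Series (cooling fan and host adapter): 0.83946 × 0.82078 = 0.68901
Parallel (power supply module and [0.68901]): 1 − (1 − 0.96079)(1 − 0.68901) = 0.98781
Parallel (cache DIMM and SAS expander): 1 − (1 − 0.93007)(1 − 0.74082) = 0.98188
Series ([0.98781] and [0.98188]): 0.98781 × 0.98188 = 0.970

0.970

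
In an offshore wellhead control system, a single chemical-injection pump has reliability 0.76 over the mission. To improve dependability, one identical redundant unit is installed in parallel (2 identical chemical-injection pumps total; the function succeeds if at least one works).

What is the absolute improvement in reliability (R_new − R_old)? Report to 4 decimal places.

0.1824

R_before = 0.76
R_after = 1 − (1 − 0.76)^2 = 0.9424
ΔR = 0.9424 − 0.76 = 0.1824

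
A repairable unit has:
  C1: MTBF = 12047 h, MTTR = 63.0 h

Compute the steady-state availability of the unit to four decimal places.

0.9948

A(C1) = MTBF/(MTBF+MTTR) = 12047/(12047+63.0) = 0.9948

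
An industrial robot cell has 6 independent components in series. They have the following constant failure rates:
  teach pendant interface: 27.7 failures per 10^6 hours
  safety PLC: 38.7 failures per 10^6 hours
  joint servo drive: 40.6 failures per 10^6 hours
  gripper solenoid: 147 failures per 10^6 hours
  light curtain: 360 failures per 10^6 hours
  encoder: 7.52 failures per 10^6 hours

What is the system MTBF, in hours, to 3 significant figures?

1610

Series of exponential components: λ_sys = Σ λ_i
λ_sys = 0.0000277 + 0.0000387 + 0.0000406 + 0.000147 + 0.000360 + 0.00000752 = 6.2152e-04 /h
MTBF = 1 / λ_sys = 1610 h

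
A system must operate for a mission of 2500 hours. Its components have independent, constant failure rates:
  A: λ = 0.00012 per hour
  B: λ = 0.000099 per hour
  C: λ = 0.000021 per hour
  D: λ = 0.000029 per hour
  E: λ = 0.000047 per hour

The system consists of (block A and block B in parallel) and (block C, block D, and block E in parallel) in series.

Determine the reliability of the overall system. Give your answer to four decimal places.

R(A) = exp(−0.00012 × 2500) = 0.740818
R(B) = exp(−0.000099 × 2500) = 0.780750
R(C) = exp(−0.000021 × 2500) = 0.948854
R(D) = exp(−0.000029 × 2500) = 0.930066
R(E) = exp(−0.000047 × 2500) = 0.889141
Parallel (A and B): 1 − (1 − 0.740818)(1 − 0.780750) = 0.943174
Parallel (C, D, and E): 1 − (1 − 0.948854)(1 − 0.930066)(1 − 0.889141) = 0.999603
Series ([0.943174] and [0.999603]): 0.943174 × 0.999603 = 0.9428

0.9428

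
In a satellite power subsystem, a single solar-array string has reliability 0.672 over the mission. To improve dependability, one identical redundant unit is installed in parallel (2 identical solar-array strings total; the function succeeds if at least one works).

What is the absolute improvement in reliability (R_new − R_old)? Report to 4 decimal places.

R_before = 0.672
R_after = 1 − (1 − 0.672)^2 = 0.8924
ΔR = 0.8924 − 0.672 = 0.2204

0.2204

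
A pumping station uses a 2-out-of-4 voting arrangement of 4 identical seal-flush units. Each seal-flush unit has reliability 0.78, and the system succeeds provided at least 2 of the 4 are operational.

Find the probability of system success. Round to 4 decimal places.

R = Σ_{i=2}^{4} C(4,i) p^i (1−p)^{4−i} with p = 0.78
C(4,2)·0.78^2·0.22^2 = 0.176679
C(4,3)·0.78^3·0.22^1 = 0.417606
C(4,4)·0.78^4·0.22^0 = 0.370151
Sum = 0.9644

0.9644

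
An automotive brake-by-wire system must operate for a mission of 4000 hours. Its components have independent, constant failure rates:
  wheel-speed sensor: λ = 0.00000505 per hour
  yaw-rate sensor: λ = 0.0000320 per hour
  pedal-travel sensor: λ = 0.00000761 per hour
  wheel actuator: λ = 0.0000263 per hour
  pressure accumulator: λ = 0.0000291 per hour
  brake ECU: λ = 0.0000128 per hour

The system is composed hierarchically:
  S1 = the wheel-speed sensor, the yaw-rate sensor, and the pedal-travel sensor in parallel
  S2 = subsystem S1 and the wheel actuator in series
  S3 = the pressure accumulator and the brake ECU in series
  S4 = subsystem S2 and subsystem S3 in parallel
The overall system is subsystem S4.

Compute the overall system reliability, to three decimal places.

R(wheel-speed sensor) = exp(−0.00000505 × 4000) = 0.98000
R(yaw-rate sensor) = exp(−0.0000320 × 4000) = 0.87985
R(pedal-travel sensor) = exp(−0.00000761 × 4000) = 0.97002
R(wheel actuator) = exp(−0.0000263 × 4000) = 0.90014
R(pressure accumulator) = exp(−0.0000291 × 4000) = 0.89012
R(brake ECU) = exp(−0.0000128 × 4000) = 0.95009
Parallel (wheel-speed sensor, yaw-rate sensor, and pedal-travel sensor): 1 − (1 − 0.98000)(1 − 0.87985)(1 − 0.97002) = 0.99993
Series ([0.99993] and wheel actuator): 0.99993 × 0.90014 = 0.90008
Series (pressure accumulator and brake ECU): 0.89012 × 0.95009 = 0.84569
Parallel ([0.90008] and [0.84569]): 1 − (1 − 0.90008)(1 − 0.84569) = 0.985

0.985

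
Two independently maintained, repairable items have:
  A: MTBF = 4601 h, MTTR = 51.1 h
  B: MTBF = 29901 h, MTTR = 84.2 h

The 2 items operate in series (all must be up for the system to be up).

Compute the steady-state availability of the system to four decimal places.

A(A) = MTBF/(MTBF+MTTR) = 4601/(4601+51.1) = 0.989016
A(B) = MTBF/(MTBF+MTTR) = 29901/(29901+84.2) = 0.997192
Series availability: 0.989016 × 0.997192 = 0.9862

0.9862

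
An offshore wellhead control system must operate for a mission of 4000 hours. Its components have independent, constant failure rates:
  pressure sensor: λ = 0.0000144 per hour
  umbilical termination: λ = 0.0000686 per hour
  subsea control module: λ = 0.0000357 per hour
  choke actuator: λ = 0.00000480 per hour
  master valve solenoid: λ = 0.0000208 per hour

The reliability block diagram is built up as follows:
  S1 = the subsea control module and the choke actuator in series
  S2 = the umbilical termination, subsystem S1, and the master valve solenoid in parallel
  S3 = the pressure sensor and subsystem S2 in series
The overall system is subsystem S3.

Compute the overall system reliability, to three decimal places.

0.941

R(pressure sensor) = exp(−0.0000144 × 4000) = 0.94403
R(umbilical termination) = exp(−0.0000686 × 4000) = 0.76003
R(subsea control module) = exp(−0.0000357 × 4000) = 0.86693
R(choke actuator) = exp(−0.00000480 × 4000) = 0.98098
R(master valve solenoid) = exp(−0.0000208 × 4000) = 0.92017
Series (subsea control module and choke actuator): 0.86693 × 0.98098 = 0.85044
Parallel (umbilical termination, [0.85044], and master valve solenoid): 1 − (1 − 0.76003)(1 − 0.85044)(1 − 0.92017) = 0.99713
Series (pressure sensor and [0.99713]): 0.94403 × 0.99713 = 0.941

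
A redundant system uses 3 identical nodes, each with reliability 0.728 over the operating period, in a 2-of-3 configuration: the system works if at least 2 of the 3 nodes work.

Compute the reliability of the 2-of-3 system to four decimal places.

R = Σ_{i=2}^{3} C(3,i) p^i (1−p)^{3−i} with p = 0.728
C(3,2)·0.728^2·0.272^1 = 0.432467
C(3,3)·0.728^3·0.272^0 = 0.385828
Sum = 0.8183

0.8183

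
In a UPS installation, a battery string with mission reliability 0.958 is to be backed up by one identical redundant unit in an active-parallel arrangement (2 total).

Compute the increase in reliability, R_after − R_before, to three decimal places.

0.040

R_before = 0.958
R_after = 1 − (1 − 0.958)^2 = 0.998
ΔR = 0.998 − 0.958 = 0.040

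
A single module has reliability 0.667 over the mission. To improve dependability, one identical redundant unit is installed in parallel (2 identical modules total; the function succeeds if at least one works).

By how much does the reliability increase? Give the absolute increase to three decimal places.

R_before = 0.667
R_after = 1 − (1 − 0.667)^2 = 0.889
ΔR = 0.889 − 0.667 = 0.222

0.222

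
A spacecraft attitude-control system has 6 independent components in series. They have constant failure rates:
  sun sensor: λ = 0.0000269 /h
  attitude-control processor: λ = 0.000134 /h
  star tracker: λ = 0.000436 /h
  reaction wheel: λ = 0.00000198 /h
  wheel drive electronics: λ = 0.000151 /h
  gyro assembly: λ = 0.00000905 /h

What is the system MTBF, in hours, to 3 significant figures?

Series of exponential components: λ_sys = Σ λ_i
λ_sys = 0.0000269 + 0.000134 + 0.000436 + 0.00000198 + 0.000151 + 0.00000905 = 7.5893e-04 /h
MTBF = 1 / λ_sys = 1320 h

1320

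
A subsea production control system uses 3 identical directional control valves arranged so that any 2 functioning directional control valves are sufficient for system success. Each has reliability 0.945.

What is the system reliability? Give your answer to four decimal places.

0.9913

R = Σ_{i=2}^{3} C(3,i) p^i (1−p)^{3−i} with p = 0.945
C(3,2)·0.945^2·0.055^1 = 0.147349
C(3,3)·0.945^3·0.055^0 = 0.843909
Sum = 0.9913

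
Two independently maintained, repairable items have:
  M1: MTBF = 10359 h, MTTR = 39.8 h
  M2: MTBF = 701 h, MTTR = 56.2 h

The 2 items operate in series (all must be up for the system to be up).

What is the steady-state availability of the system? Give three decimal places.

A(M1) = MTBF/(MTBF+MTTR) = 10359/(10359+39.8) = 0.996173
A(M2) = MTBF/(MTBF+MTTR) = 701/(701+56.2) = 0.925779
Series availability: 0.996173 × 0.925779 = 0.922

0.922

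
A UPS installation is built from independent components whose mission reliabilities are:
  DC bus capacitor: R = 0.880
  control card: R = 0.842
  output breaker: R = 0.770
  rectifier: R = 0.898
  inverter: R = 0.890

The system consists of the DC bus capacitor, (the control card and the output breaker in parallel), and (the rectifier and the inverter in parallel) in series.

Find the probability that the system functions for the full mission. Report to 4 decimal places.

Parallel (control card and output breaker): 1 − (1 − 0.842000)(1 − 0.770000) = 0.963660
Parallel (rectifier and inverter): 1 − (1 − 0.898000)(1 − 0.890000) = 0.988780
Series (DC bus capacitor, [0.963660], and [0.988780]): 0.880000 × 0.963660 × 0.988780 = 0.8385

0.8385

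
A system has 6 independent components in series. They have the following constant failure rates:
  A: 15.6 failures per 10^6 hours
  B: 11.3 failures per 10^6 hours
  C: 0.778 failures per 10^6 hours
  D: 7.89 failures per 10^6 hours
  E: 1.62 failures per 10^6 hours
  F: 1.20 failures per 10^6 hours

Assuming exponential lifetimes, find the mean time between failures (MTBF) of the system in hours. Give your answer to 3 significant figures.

Series of exponential components: λ_sys = Σ λ_i
λ_sys = 0.0000156 + 0.0000113 + 0.000000778 + 0.00000789 + 0.00000162 + 0.00000120 = 3.8388e-05 /h
MTBF = 1 / λ_sys = 26000 h

26000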